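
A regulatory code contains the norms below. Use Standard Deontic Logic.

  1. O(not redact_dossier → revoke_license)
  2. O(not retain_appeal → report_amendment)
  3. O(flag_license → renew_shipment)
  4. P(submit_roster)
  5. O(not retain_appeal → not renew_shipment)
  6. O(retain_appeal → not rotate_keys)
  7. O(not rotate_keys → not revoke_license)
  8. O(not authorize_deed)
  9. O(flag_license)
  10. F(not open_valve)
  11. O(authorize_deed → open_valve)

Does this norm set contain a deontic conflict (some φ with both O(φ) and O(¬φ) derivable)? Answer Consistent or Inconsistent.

Consistent

Premise 11 is O(authorize_deed → open_valve); even if O(open_valve) held, inferring O(authorize_deed) would be affirming the consequent — invalid.
So O(authorize_deed) is not derivable, and the apparent clash with O(not authorize_deed) does not arise.
A world satisfying every obligation exists (e.g. authorize_deed=false, flag_license=true, open_valve=true, redact_dossier=true, renew_shipment=true, report_amendment=false, retain_appeal=true, revoke_license=false, rotate_keys=false, submit_roster=false); no atom is both obligatory and forbidden, so the set is consistent.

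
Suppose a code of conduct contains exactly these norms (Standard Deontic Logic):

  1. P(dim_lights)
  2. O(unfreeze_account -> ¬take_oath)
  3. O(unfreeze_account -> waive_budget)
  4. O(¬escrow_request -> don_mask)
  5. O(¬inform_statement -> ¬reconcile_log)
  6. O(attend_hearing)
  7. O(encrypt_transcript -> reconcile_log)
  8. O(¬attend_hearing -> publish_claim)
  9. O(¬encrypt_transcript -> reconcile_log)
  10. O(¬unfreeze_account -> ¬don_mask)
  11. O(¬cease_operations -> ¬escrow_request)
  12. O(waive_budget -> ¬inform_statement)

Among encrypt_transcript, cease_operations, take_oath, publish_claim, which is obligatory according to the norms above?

Premises 7 and 9 are O(encrypt_transcript -> reconcile_log) and O(¬encrypt_transcript -> reconcile_log); every ideal world satisfies encrypt_transcript or ¬encrypt_transcript, so in either case reconcile_log holds — hence O(reconcile_log).
Premise 5 is O(¬inform_statement -> ¬reconcile_log); contrapositively O(reconcile_log -> inform_statement). Since O(reconcile_log) holds, K gives O(inform_statement).
The contrapositive of premise 12 (O(waive_budget -> ¬inform_statement)) is O(inform_statement -> ¬waive_budget), and O(inform_statement) is already established, so O(¬waive_budget).
Premise 3, O(unfreeze_account -> waive_budget), contraposes to O(¬waive_budget -> ¬unfreeze_account); with O(¬waive_budget) we get O(¬unfreeze_account).
Premise 10 is O(¬unfreeze_account -> ¬don_mask); since O(¬unfreeze_account), deontic closure gives O(¬don_mask).
Premise 4, O(¬escrow_request -> don_mask), contraposes to O(¬don_mask -> escrow_request); with O(¬don_mask) we get O(escrow_request).
The contrapositive of premise 11 (O(¬cease_operations -> ¬escrow_request)) is O(escrow_request -> cease_operations), and O(escrow_request) is already established, so O(cease_operations).
So O(cease_operations) holds — cease_operations is obligatory. None of the other listed options is made obligatory by any chain of premises.

cease_operations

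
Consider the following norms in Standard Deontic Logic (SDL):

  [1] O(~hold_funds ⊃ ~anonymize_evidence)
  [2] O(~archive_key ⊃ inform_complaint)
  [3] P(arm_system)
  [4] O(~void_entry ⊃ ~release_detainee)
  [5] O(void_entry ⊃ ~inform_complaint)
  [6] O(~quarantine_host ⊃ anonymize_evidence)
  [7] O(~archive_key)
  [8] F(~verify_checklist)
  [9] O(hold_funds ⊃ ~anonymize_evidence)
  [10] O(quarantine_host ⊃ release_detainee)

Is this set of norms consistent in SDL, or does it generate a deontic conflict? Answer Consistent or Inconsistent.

By case analysis on hold_funds: premise 9 gives O(hold_funds ⊃ ~anonymize_evidence) and premise 1 gives O(~hold_funds ⊃ ~anonymize_evidence), so O(~anonymize_evidence) either way.
The contrapositive of premise 6 (O(~quarantine_host ⊃ anonymize_evidence)) is O(~anonymize_evidence ⊃ quarantine_host), and O(~anonymize_evidence) is already established, so O(quarantine_host).
With premise 10, O(quarantine_host ⊃ release_detainee), the K-axiom yields O(release_detainee).
Premise 4 is O(~void_entry ⊃ ~release_detainee); contrapositively O(release_detainee ⊃ void_entry). Since O(release_detainee) holds, K gives O(void_entry).
From O(void_entry) and premise 5, O(void_entry ⊃ ~inform_complaint), we obtain O(~inform_complaint).
Premise 2 is O(~archive_key ⊃ inform_complaint); contrapositively O(~inform_complaint ⊃ archive_key). Since O(~inform_complaint) holds, K gives O(archive_key).
But premise 7 directly asserts O(~archive_key).
We now have both O(archive_key) and O(~archive_key) — archive_key is simultaneously obligatory and forbidden, violating the D-axiom.

Inconsistent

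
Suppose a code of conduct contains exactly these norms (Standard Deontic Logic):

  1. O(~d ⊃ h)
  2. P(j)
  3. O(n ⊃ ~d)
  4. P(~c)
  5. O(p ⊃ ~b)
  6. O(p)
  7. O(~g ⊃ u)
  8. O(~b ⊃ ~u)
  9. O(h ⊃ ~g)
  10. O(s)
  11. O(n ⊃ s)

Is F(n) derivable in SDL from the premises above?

Yes

Premise 6 gives O(p).
Applying K to premise 5 (O(p ⊃ ~b)) and O(p) yields O(~b).
From O(~b) and premise 8, O(~b ⊃ ~u), we obtain O(~u).
The contrapositive of premise 7 (O(~g ⊃ u)) is O(~u ⊃ g), and O(~u) is already established, so O(g).
Premise 9 is O(h ⊃ ~g); contrapositively O(g ⊃ ~h). Since O(g) holds, K gives O(~h).
Premise 1, O(~d ⊃ h), contraposes to O(~h ⊃ d); with O(~h) we get O(d).
The contrapositive of premise 3 (O(n ⊃ ~d)) is O(d ⊃ ~n), and O(d) is already established, so O(~n).
Premises 2, 4, 10, 11 do not contribute to this derivation.
So O(~n) holds, i.e. F(n). The claim follows.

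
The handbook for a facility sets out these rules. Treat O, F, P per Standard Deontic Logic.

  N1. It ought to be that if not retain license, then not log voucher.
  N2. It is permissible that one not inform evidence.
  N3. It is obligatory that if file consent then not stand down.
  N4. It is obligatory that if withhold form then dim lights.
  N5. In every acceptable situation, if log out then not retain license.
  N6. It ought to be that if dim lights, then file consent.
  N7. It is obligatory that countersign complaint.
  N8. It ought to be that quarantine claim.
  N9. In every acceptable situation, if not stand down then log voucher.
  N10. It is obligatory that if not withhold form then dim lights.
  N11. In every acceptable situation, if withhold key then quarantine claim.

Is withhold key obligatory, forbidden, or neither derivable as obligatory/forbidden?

Neither

Premise 11 is O(withhold_key → quarantine_claim); even if O(quarantine_claim) held, inferring O(withhold_key) would be affirming the consequent — invalid.
No premise or chain of K-axiom applications forces O(withhold_key), and none forces O(¬withhold_key). So withhold_key is neither obligatory nor forbidden under these norms.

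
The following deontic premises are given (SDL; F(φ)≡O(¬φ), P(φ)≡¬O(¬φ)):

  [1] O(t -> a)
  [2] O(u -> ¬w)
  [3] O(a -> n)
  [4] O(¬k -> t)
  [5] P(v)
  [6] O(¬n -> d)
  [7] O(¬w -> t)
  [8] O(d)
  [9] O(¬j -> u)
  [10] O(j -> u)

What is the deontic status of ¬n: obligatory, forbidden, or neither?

Forbidden

Premises 10 and 9 cover both cases: O(j -> u) and O(¬j -> u). Since j ∨ ¬j is a tautology, O(u) follows.
Premise 2 is O(u -> ¬w); since O(u), deontic closure gives O(¬w).
From O(¬w) and premise 7, O(¬w -> t), we obtain O(t).
From O(t) and premise 1, O(t -> a), we obtain O(a).
From O(a) and premise 3, O(a -> n), we obtain O(n).
Premises 4, 5, 6, 8 do not contribute to this derivation.
Thus O(n), which is F(¬n): ¬n is forbidden.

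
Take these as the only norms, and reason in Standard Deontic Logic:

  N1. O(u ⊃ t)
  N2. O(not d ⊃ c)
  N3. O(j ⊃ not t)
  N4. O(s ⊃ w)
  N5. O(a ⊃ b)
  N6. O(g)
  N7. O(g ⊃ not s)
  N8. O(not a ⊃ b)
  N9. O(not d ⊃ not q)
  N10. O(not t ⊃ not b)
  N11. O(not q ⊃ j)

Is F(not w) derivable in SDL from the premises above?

Premise 4 is O(s ⊃ w), but O(s) is not derivable from the premises, so it does not yield O(w).
No other premise forces O(w). An ideal world satisfying every premise can still have not w true, so F(not w) is not derivable.

No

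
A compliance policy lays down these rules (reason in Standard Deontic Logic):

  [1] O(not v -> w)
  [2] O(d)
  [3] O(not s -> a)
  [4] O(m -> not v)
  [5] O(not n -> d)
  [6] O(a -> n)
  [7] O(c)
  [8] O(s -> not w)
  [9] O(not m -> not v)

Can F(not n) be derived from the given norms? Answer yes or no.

Yes

By case analysis on not m: premise 9 gives O(not m -> not v) and premise 4 gives O(m -> not v), so O(not v) either way.
Applying K to premise 1 (O(not v -> w)) and O(not v) yields O(w).
Premise 8 is O(s -> not w); contrapositively O(w -> not s). Since O(w) holds, K gives O(not s).
Applying K to premise 3 (O(not s -> a)) and O(not s) yields O(a).
From O(a) and premise 6, O(a -> n), we obtain O(n).
Premises 2, 5, 7 do not contribute to this derivation.
So O(n) holds, i.e. F(not n). The claim follows.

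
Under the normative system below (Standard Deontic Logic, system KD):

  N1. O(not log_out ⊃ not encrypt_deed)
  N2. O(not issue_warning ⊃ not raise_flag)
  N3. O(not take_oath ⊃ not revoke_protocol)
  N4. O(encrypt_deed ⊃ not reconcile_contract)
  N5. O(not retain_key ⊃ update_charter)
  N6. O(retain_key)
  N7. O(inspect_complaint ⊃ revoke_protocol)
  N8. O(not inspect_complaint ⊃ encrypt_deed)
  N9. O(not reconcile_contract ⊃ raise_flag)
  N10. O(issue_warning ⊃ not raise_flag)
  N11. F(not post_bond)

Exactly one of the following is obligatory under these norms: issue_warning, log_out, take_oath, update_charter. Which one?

Premises 2 and 10 are O(not issue_warning ⊃ not raise_flag) and O(issue_warning ⊃ not raise_flag); every ideal world satisfies not issue_warning or issue_warning, so in either case not raise_flag holds — hence O(not raise_flag).
Premise 9, O(not reconcile_contract ⊃ raise_flag), contraposes to O(not raise_flag ⊃ reconcile_contract); with O(not raise_flag) we get O(reconcile_contract).
Premise 4, O(encrypt_deed ⊃ not reconcile_contract), contraposes to O(reconcile_contract ⊃ not encrypt_deed); with O(reconcile_contract) we get O(not encrypt_deed).
Premise 8, O(not inspect_complaint ⊃ encrypt_deed), contraposes to O(not encrypt_deed ⊃ inspect_complaint); with O(not encrypt_deed) we get O(inspect_complaint).
Premise 7 is O(inspect_complaint ⊃ revoke_protocol); since O(inspect_complaint), deontic closure gives O(revoke_protocol).
Premise 3, O(not take_oath ⊃ not revoke_protocol), contraposes to O(revoke_protocol ⊃ take_oath); with O(revoke_protocol) we get O(take_oath).
So O(take_oath) holds — take_oath is obligatory. None of the other listed options is made obligatory by any chain of premises.

take_oath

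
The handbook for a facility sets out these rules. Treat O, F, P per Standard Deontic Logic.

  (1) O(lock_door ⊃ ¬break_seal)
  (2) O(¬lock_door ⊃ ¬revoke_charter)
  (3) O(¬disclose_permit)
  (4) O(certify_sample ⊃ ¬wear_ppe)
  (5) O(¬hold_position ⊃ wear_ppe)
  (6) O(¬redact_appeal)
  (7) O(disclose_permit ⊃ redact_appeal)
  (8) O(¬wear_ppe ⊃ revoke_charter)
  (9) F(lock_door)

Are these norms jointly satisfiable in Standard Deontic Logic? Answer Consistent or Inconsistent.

Consistent

Premise 7 is O(disclose_permit ⊃ redact_appeal), but O(disclose_permit) is not derivable from the premises, so it does not yield O(redact_appeal).
So O(redact_appeal) is not derivable, and the apparent clash with O(¬redact_appeal) does not arise.
A world satisfying every obligation exists (e.g. break_seal=false, certify_sample=false, disclose_permit=false, hold_position=false, lock_door=false, redact_appeal=false, revoke_charter=false, wear_ppe=true); no atom is both obligatory and forbidden, so the set is consistent.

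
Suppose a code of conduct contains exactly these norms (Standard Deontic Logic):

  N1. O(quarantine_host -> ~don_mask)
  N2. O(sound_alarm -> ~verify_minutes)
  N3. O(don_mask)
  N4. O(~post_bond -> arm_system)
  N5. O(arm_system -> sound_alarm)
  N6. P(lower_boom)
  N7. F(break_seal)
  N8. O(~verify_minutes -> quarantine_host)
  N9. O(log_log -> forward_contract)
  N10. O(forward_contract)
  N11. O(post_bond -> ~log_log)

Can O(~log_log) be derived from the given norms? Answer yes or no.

Yes

Premise 3 gives O(don_mask).
Premise 1, O(quarantine_host -> ~don_mask), contraposes to O(don_mask -> ~quarantine_host); with O(don_mask) we get O(~quarantine_host).
The contrapositive of premise 8 (O(~verify_minutes -> quarantine_host)) is O(~quarantine_host -> verify_minutes), and O(~quarantine_host) is already established, so O(verify_minutes).
Premise 2, O(sound_alarm -> ~verify_minutes), contraposes to O(verify_minutes -> ~sound_alarm); with O(verify_minutes) we get O(~sound_alarm).
Premise 5, O(arm_system -> sound_alarm), contraposes to O(~sound_alarm -> ~arm_system); with O(~sound_alarm) we get O(~arm_system).
Premise 4, O(~post_bond -> arm_system), contraposes to O(~arm_system -> post_bond); with O(~arm_system) we get O(post_bond).
With premise 11, O(post_bond -> ~log_log), the K-axiom yields O(~log_log).
Premises 6, 7, 9, 10 do not contribute to this derivation.
So O(~log_log) follows.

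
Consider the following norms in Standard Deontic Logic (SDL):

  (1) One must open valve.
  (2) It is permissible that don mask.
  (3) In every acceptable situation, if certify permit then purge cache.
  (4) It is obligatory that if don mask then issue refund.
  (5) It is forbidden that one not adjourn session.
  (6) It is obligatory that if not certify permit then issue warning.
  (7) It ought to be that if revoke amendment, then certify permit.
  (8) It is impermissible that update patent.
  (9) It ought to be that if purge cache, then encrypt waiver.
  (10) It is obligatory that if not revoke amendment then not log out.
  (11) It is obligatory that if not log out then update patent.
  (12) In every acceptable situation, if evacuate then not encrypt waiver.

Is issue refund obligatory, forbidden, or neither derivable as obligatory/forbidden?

Premise 4 is O(don_mask → issue_refund), but O(don_mask) is not derivable from the premises (the permission P(don_mask) asserts only ¬O(¬don_mask), not O(don_mask)), so it does not yield O(issue_refund).
No premise or chain of K-axiom applications forces O(issue_refund), and none forces O(¬issue_refund). So issue_refund is neither obligatory nor forbidden under these norms.

Neither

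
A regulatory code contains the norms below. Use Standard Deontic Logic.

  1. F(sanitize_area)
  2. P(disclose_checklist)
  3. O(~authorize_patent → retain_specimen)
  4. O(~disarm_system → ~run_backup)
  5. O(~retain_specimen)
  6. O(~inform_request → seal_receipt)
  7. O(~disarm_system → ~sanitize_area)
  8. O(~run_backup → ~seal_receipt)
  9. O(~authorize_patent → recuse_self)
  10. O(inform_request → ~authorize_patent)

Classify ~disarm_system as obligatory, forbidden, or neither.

Forbidden

From premise 5 we have O(~retain_specimen).
Premise 3, O(~authorize_patent → retain_specimen), contraposes to O(~retain_specimen → authorize_patent); with O(~retain_specimen) we get O(authorize_patent).
Premise 10 is O(inform_request → ~authorize_patent); contrapositively O(authorize_patent → ~inform_request). Since O(authorize_patent) holds, K gives O(~inform_request).
Premise 6 is O(~inform_request → seal_receipt); since O(~inform_request), deontic closure gives O(seal_receipt).
The contrapositive of premise 8 (O(~run_backup → ~seal_receipt)) is O(seal_receipt → run_backup), and O(seal_receipt) is already established, so O(run_backup).
Premise 4 is O(~disarm_system → ~run_backup); contrapositively O(run_backup → disarm_system). Since O(run_backup) holds, K gives O(disarm_system).
Premises 1, 2, 7, 9 do not contribute to this derivation.
Thus O(disarm_system), which is F(~disarm_system): ~disarm_system is forbidden.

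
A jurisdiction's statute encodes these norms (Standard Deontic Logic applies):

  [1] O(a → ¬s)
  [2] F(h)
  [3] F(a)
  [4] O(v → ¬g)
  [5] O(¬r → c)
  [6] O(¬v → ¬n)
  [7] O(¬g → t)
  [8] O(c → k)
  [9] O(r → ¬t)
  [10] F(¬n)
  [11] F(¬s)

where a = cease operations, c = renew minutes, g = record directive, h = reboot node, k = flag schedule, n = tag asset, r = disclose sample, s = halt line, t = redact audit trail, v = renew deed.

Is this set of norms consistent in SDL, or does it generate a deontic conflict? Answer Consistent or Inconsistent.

Premise 1 is O(a → ¬s), but O(a) is not derivable from the premises, so it does not yield O(¬s).
So O(¬s) is not derivable, and the apparent clash with O(s) does not arise.
A world satisfying every obligation exists (e.g. a=false, c=true, g=false, h=false, k=true, n=true, r=false, s=true, t=true, v=true); no atom is both obligatory and forbidden, so the set is consistent.

Consistent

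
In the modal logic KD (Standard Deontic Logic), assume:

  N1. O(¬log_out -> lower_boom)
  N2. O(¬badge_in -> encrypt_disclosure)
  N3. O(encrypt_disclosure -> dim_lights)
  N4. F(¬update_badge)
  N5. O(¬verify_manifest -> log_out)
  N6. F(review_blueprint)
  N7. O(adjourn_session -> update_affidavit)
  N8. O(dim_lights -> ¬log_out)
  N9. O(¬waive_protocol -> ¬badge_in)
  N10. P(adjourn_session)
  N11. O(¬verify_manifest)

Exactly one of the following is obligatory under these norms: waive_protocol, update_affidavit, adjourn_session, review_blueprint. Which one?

waive_protocol

From premise 11 we have O(¬verify_manifest).
With premise 5, O(¬verify_manifest -> log_out), the K-axiom yields O(log_out).
Premise 8, O(dim_lights -> ¬log_out), contraposes to O(log_out -> ¬dim_lights); with O(log_out) we get O(¬dim_lights).
Premise 3, O(encrypt_disclosure -> dim_lights), contraposes to O(¬dim_lights -> ¬encrypt_disclosure); with O(¬dim_lights) we get O(¬encrypt_disclosure).
Premise 2, O(¬badge_in -> encrypt_disclosure), contraposes to O(¬encrypt_disclosure -> badge_in); with O(¬encrypt_disclosure) we get O(badge_in).
The contrapositive of premise 9 (O(¬waive_protocol -> ¬badge_in)) is O(badge_in -> waive_protocol), and O(badge_in) is already established, so O(waive_protocol).
So O(waive_protocol) holds — waive_protocol is obligatory. None of the other listed options is made obligatory by any chain of premises.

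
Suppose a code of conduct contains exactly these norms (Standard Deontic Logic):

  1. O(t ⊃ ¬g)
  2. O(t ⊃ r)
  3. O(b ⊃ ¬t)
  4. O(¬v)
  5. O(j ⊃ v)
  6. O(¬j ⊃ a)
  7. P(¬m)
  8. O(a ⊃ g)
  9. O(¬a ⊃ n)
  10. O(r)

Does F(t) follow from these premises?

Premise 4 states O(¬v) outright.
The contrapositive of premise 5 (O(j ⊃ v)) is O(¬v ⊃ ¬j), and O(¬v) is already established, so O(¬j).
From O(¬j) and premise 6, O(¬j ⊃ a), we obtain O(a).
Applying K to premise 8 (O(a ⊃ g)) and O(a) yields O(g).
The contrapositive of premise 1 (O(t ⊃ ¬g)) is O(g ⊃ ¬t), and O(g) is already established, so O(¬t).
Premises 2, 3, 7, 9, 10 do not contribute to this derivation.
So O(¬t) holds, i.e. F(t). The claim follows.

Yes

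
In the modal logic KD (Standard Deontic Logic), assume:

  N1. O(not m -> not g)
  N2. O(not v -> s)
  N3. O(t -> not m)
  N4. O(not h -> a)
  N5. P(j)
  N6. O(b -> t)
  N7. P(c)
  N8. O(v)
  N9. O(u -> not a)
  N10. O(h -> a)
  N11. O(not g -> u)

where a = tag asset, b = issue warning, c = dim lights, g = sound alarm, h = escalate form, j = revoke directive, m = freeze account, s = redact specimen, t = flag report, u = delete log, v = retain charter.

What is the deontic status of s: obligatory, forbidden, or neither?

Premise 2 is O(not v -> s), but O(not v) is not derivable from the premises, so it does not yield O(s).
No premise or chain of K-axiom applications forces O(s), and none forces O(not s). So s is neither obligatory nor forbidden under these norms.

Neither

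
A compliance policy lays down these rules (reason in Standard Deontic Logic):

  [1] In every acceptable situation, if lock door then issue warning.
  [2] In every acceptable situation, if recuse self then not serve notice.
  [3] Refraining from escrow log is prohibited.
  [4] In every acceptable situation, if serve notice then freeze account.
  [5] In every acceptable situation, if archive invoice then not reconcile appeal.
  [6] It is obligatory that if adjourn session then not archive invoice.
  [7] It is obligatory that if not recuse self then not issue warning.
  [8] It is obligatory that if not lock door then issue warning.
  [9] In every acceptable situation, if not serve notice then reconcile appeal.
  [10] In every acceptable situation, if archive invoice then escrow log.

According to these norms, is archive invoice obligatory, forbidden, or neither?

By case analysis on ¬lock_door: premise 8 gives O(¬lock_door → issue_warning) and premise 1 gives O(lock_door → issue_warning), so O(issue_warning) either way.
Premise 7, O(¬recuse_self → ¬issue_warning), contraposes to O(issue_warning → recuse_self); with O(issue_warning) we get O(recuse_self).
Premise 2 is O(recuse_self → ¬serve_notice); since O(recuse_self), deontic closure gives O(¬serve_notice).
From O(¬serve_notice) and premise 9, O(¬serve_notice → reconcile_appeal), we obtain O(reconcile_appeal).
Premise 5 is O(archive_invoice → ¬reconcile_appeal); contrapositively O(reconcile_appeal → ¬archive_invoice). Since O(reconcile_appeal) holds, K gives O(¬archive_invoice).
Premises 3, 4, 6, 10 do not contribute to this derivation.
Thus O(¬archive_invoice), which is F(archive_invoice): archive_invoice is forbidden.

Forbidden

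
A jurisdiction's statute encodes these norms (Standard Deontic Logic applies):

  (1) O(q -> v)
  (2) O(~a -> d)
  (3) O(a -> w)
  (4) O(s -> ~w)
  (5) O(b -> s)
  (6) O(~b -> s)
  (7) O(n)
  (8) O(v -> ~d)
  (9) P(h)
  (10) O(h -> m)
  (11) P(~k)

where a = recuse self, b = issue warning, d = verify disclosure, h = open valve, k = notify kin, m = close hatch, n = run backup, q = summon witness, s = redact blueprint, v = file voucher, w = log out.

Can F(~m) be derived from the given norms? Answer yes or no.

Premise 10 is O(h -> m), but O(h) is not derivable from the premises (the permission P(h) asserts only ~O(~h), not O(h)), so it does not yield O(m).
No other premise forces O(m). An ideal world satisfying every premise can still have ~m true, so F(~m) is not derivable.

No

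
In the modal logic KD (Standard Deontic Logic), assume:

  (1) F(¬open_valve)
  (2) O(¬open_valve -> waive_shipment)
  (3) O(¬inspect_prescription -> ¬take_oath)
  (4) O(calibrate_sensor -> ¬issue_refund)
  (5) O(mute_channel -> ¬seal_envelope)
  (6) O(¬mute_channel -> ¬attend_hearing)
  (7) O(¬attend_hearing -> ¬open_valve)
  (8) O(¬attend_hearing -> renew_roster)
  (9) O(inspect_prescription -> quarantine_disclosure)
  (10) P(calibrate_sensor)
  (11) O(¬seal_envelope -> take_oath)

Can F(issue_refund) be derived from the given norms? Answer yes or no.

No

Premise 4 is O(calibrate_sensor -> ¬issue_refund), but O(calibrate_sensor) is not derivable from the premises (the permission P(calibrate_sensor) asserts only ¬O(¬calibrate_sensor), not O(calibrate_sensor)), so it does not yield O(¬issue_refund).
No other premise forces O(¬issue_refund). An ideal world satisfying every premise can still have issue_refund true, so F(issue_refund) is not derivable.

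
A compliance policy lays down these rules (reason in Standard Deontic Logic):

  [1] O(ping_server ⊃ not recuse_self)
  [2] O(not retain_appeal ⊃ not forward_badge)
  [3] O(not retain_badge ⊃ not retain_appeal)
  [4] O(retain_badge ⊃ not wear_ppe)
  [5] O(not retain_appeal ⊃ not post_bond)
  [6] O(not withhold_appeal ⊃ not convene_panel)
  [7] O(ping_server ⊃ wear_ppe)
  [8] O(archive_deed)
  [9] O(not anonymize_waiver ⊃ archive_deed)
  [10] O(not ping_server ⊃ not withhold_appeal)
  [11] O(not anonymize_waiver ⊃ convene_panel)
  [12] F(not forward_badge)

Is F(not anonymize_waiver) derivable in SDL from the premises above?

F(not forward_badge) at premise 12 means O(forward_badge).
The contrapositive of premise 2 (O(not retain_appeal ⊃ not forward_badge)) is O(forward_badge ⊃ retain_appeal), and O(forward_badge) is already established, so O(retain_appeal).
Premise 3 is O(not retain_badge ⊃ not retain_appeal); contrapositively O(retain_appeal ⊃ retain_badge). Since O(retain_appeal) holds, K gives O(retain_badge).
With premise 4, O(retain_badge ⊃ not wear_ppe), the K-axiom yields O(not wear_ppe).
Premise 7, O(ping_server ⊃ wear_ppe), contraposes to O(not wear_ppe ⊃ not ping_server); with O(not wear_ppe) we get O(not ping_server).
Applying K to premise 10 (O(not ping_server ⊃ not withhold_appeal)) and O(not ping_server) yields O(not withhold_appeal).
Applying K to premise 6 (O(not withhold_appeal ⊃ not convene_panel)) and O(not withhold_appeal) yields O(not convene_panel).
The contrapositive of premise 11 (O(not anonymize_waiver ⊃ convene_panel)) is O(not convene_panel ⊃ anonymize_waiver), and O(not convene_panel) is already established, so O(anonymize_waiver).
Premises 1, 5, 8, 9 do not contribute to this derivation.
So O(anonymize_waiver) holds, i.e. F(not anonymize_waiver). The claim follows.

Yes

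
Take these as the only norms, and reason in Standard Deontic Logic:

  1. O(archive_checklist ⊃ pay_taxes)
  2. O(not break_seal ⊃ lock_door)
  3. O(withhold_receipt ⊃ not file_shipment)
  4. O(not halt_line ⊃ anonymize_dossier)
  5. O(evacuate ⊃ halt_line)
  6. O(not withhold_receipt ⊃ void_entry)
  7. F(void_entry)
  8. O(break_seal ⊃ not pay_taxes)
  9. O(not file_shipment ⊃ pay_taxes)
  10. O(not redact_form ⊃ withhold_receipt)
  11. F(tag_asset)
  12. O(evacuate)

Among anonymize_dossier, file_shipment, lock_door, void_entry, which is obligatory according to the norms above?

lock_door

F(void_entry) at premise 7 means O(not void_entry).
Premise 6, O(not withhold_receipt ⊃ void_entry), contraposes to O(not void_entry ⊃ withhold_receipt); with O(not void_entry) we get O(withhold_receipt).
With premise 3, O(withhold_receipt ⊃ not file_shipment), the K-axiom yields O(not file_shipment).
With premise 9, O(not file_shipment ⊃ pay_taxes), the K-axiom yields O(pay_taxes).
Premise 8 is O(break_seal ⊃ not pay_taxes); contrapositively O(pay_taxes ⊃ not break_seal). Since O(pay_taxes) holds, K gives O(not break_seal).
From O(not break_seal) and premise 2, O(not break_seal ⊃ lock_door), we obtain O(lock_door).
So O(lock_door) holds — lock_door is obligatory. None of the other listed options is made obligatory by any chain of premises.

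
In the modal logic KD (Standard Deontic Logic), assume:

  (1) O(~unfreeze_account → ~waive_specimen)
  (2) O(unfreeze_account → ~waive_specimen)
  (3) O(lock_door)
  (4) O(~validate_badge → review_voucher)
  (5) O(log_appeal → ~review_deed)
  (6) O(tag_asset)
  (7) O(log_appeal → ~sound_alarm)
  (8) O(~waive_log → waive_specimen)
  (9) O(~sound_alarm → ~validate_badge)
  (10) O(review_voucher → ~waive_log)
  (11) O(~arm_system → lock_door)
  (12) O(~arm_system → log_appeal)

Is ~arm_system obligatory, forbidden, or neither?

Forbidden

By case analysis on unfreeze_account: premise 2 gives O(unfreeze_account → ~waive_specimen) and premise 1 gives O(~unfreeze_account → ~waive_specimen), so O(~waive_specimen) either way.
The contrapositive of premise 8 (O(~waive_log → waive_specimen)) is O(~waive_specimen → waive_log), and O(~waive_specimen) is already established, so O(waive_log).
Premise 10, O(review_voucher → ~waive_log), contraposes to O(waive_log → ~review_voucher); with O(waive_log) we get O(~review_voucher).
Premise 4 is O(~validate_badge → review_voucher); contrapositively O(~review_voucher → validate_badge). Since O(~review_voucher) holds, K gives O(validate_badge).
Premise 9, O(~sound_alarm → ~validate_badge), contraposes to O(validate_badge → sound_alarm); with O(validate_badge) we get O(sound_alarm).
Premise 7, O(log_appeal → ~sound_alarm), contraposes to O(sound_alarm → ~log_appeal); with O(sound_alarm) we get O(~log_appeal).
Premise 12 is O(~arm_system → log_appeal); contrapositively O(~log_appeal → arm_system). Since O(~log_appeal) holds, K gives O(arm_system).
Premises 3, 5, 6, 11 do not contribute to this derivation.
Thus O(arm_system), which is F(~arm_system): ~arm_system is forbidden.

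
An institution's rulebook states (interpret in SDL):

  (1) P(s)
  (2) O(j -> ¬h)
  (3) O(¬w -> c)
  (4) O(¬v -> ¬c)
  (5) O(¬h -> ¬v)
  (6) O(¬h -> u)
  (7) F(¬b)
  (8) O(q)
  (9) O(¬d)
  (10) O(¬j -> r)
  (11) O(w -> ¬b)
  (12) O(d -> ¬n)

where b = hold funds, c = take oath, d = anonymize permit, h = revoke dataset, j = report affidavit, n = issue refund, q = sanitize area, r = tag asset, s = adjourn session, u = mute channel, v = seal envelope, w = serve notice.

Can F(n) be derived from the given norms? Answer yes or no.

Premise 12 is O(d -> ¬n), but O(d) is not derivable from the premises, so it does not yield O(¬n).
No other premise forces O(¬n). An ideal world satisfying every premise can still have n true, so F(n) is not derivable.

No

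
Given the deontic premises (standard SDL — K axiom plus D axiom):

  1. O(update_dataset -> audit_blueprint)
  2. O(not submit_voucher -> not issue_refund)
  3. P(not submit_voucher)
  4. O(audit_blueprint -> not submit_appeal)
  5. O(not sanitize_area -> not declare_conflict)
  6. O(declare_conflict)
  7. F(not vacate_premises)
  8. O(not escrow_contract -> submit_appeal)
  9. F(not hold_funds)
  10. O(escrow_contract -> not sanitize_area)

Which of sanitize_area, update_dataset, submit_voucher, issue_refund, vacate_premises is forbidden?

update_dataset

From premise 6 we have O(declare_conflict).
Premise 5 is O(not sanitize_area -> not declare_conflict); contrapositively O(declare_conflict -> sanitize_area). Since O(declare_conflict) holds, K gives O(sanitize_area).
The contrapositive of premise 10 (O(escrow_contract -> not sanitize_area)) is O(sanitize_area -> not escrow_contract), and O(sanitize_area) is already established, so O(not escrow_contract).
With premise 8, O(not escrow_contract -> submit_appeal), the K-axiom yields O(submit_appeal).
Premise 4, O(audit_blueprint -> not submit_appeal), contraposes to O(submit_appeal -> not audit_blueprint); with O(submit_appeal) we get O(not audit_blueprint).
Premise 1, O(update_dataset -> audit_blueprint), contraposes to O(not audit_blueprint -> not update_dataset); with O(not audit_blueprint) we get O(not update_dataset).
So O(not update_dataset) holds, i.e. update_dataset is forbidden. None of the other listed options is forbidden under the premises.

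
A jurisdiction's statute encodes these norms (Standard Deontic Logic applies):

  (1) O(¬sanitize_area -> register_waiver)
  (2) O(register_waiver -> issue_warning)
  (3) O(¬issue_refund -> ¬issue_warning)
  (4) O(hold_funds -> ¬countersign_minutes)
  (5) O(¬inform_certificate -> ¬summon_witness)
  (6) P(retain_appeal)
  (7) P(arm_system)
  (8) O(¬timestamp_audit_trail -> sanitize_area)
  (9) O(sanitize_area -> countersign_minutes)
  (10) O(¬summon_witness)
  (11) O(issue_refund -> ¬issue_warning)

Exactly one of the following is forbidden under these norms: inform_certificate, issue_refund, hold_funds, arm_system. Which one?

hold_funds

Premises 11 and 3 are O(issue_refund -> ¬issue_warning) and O(¬issue_refund -> ¬issue_warning); every ideal world satisfies issue_refund or ¬issue_refund, so in either case ¬issue_warning holds — hence O(¬issue_warning).
The contrapositive of premise 2 (O(register_waiver -> issue_warning)) is O(¬issue_warning -> ¬register_waiver), and O(¬issue_warning) is already established, so O(¬register_waiver).
Premise 1, O(¬sanitize_area -> register_waiver), contraposes to O(¬register_waiver -> sanitize_area); with O(¬register_waiver) we get O(sanitize_area).
From O(sanitize_area) and premise 9, O(sanitize_area -> countersign_minutes), we obtain O(countersign_minutes).
Premise 4, O(hold_funds -> ¬countersign_minutes), contraposes to O(countersign_minutes -> ¬hold_funds); with O(countersign_minutes) we get O(¬hold_funds).
So O(¬hold_funds) holds, i.e. hold_funds is forbidden. None of the other listed options is forbidden under the premises.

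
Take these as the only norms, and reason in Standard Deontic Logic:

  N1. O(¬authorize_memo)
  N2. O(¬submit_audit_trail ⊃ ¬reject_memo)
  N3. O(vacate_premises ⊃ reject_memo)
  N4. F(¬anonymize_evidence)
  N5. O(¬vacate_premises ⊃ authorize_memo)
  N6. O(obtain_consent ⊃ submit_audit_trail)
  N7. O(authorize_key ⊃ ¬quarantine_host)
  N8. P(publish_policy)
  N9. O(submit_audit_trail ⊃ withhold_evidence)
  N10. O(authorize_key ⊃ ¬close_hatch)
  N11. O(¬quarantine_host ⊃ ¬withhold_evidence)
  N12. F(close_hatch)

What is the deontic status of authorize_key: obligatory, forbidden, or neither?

From premise 1 we have O(¬authorize_memo).
Premise 5, O(¬vacate_premises ⊃ authorize_memo), contraposes to O(¬authorize_memo ⊃ vacate_premises); with O(¬authorize_memo) we get O(vacate_premises).
Applying K to premise 3 (O(vacate_premises ⊃ reject_memo)) and O(vacate_premises) yields O(reject_memo).
The contrapositive of premise 2 (O(¬submit_audit_trail ⊃ ¬reject_memo)) is O(reject_memo ⊃ submit_audit_trail), and O(reject_memo) is already established, so O(submit_audit_trail).
Applying K to premise 9 (O(submit_audit_trail ⊃ withhold_evidence)) and O(submit_audit_trail) yields O(withhold_evidence).
Premise 11, O(¬quarantine_host ⊃ ¬withhold_evidence), contraposes to O(withhold_evidence ⊃ quarantine_host); with O(withhold_evidence) we get O(quarantine_host).
The contrapositive of premise 7 (O(authorize_key ⊃ ¬quarantine_host)) is O(quarantine_host ⊃ ¬authorize_key), and O(quarantine_host) is already established, so O(¬authorize_key).
Premises 4, 6, 8, 10, 12 do not contribute to this derivation.
Thus O(¬authorize_key), which is F(authorize_key): authorize_key is forbidden.

Forbidden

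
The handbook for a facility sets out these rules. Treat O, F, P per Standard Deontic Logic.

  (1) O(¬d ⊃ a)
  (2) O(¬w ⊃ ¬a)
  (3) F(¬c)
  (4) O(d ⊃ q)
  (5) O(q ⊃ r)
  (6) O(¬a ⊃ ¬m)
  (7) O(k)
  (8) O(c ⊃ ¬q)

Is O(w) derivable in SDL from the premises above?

Yes

F(¬c) at premise 3 means O(c).
With premise 8, O(c ⊃ ¬q), the K-axiom yields O(¬q).
The contrapositive of premise 4 (O(d ⊃ q)) is O(¬q ⊃ ¬d), and O(¬q) is already established, so O(¬d).
Premise 1 is O(¬d ⊃ a); since O(¬d), deontic closure gives O(a).
Premise 2 is O(¬w ⊃ ¬a); contrapositively O(a ⊃ w). Since O(a) holds, K gives O(w).
Premises 5, 6, 7 do not contribute to this derivation.
So O(w) follows.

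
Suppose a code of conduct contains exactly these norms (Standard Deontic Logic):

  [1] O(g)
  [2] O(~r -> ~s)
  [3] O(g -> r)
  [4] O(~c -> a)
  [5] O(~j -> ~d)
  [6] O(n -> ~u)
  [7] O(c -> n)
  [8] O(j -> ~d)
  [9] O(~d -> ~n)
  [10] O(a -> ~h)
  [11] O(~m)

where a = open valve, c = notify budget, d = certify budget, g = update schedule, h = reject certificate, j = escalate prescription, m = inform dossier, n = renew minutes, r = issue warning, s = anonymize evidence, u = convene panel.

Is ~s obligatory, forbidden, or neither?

Premise 2 is O(~r -> ~s), but O(~r) is not derivable from the premises, so it does not yield O(~s).
No premise or chain of K-axiom applications forces O(~s), and none forces O(s). So ~s is neither obligatory nor forbidden under these norms.

Neither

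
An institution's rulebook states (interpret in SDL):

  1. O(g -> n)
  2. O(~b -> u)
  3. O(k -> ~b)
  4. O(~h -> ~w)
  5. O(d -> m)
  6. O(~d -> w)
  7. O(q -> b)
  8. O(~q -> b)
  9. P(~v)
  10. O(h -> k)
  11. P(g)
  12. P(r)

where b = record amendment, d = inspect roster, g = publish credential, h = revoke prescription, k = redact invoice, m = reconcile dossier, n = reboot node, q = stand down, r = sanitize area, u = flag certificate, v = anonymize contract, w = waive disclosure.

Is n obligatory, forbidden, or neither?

Neither

Premise 1 is O(g -> n), but O(g) is not derivable from the premises (the permission P(g) asserts only ~O(~g), not O(g)), so it does not yield O(n).
No premise or chain of K-axiom applications forces O(n), and none forces O(~n). So n is neither obligatory nor forbidden under these norms.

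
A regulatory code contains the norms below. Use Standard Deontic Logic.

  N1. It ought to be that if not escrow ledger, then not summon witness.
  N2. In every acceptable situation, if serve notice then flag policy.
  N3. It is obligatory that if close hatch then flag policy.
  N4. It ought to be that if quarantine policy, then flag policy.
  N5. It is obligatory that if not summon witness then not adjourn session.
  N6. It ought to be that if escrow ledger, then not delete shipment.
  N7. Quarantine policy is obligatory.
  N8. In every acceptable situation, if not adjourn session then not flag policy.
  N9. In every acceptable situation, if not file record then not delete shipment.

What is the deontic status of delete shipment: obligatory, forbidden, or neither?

From premise 7 we have O(quarantine_policy).
Applying K to premise 4 (O(quarantine_policy → flag_policy)) and O(quarantine_policy) yields O(flag_policy).
The contrapositive of premise 8 (O(¬adjourn_session → ¬flag_policy)) is O(flag_policy → adjourn_session), and O(flag_policy) is already established, so O(adjourn_session).
Premise 5, O(¬summon_witness → ¬adjourn_session), contraposes to O(adjourn_session → summon_witness); with O(adjourn_session) we get O(summon_witness).
Premise 1 is O(¬escrow_ledger → ¬summon_witness); contrapositively O(summon_witness → escrow_ledger). Since O(summon_witness) holds, K gives O(escrow_ledger).
Applying K to premise 6 (O(escrow_ledger → ¬delete_shipment)) and O(escrow_ledger) yields O(¬delete_shipment).
Premises 2, 3, 9 do not contribute to this derivation.
Thus O(¬delete_shipment), which is F(delete_shipment): delete_shipment is forbidden.

Forbidden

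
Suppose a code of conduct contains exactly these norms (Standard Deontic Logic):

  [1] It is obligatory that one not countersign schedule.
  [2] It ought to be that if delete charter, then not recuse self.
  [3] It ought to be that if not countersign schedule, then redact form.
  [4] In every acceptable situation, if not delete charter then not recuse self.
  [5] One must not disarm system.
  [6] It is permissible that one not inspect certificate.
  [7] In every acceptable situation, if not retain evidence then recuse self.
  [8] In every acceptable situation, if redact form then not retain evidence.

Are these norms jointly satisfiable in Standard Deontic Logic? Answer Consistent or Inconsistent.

Premises 4 and 2 cover both cases: O(¬delete_charter → ¬recuse_self) and O(delete_charter → ¬recuse_self). Since ¬delete_charter ∨ delete_charter is a tautology, O(¬recuse_self) follows.
The contrapositive of premise 7 (O(¬retain_evidence → recuse_self)) is O(¬recuse_self → retain_evidence), and O(¬recuse_self) is already established, so O(retain_evidence).
Premise 8 is O(redact_form → ¬retain_evidence); contrapositively O(retain_evidence → ¬redact_form). Since O(retain_evidence) holds, K gives O(¬redact_form).
Premise 3 is O(¬countersign_schedule → redact_form); contrapositively O(¬redact_form → countersign_schedule). Since O(¬redact_form) holds, K gives O(countersign_schedule).
Yet premise 1 states O(¬countersign_schedule).
We now have both O(countersign_schedule) and O(¬countersign_schedule) — countersign_schedule is simultaneously obligatory and forbidden, violating the D-axiom.

Inconsistent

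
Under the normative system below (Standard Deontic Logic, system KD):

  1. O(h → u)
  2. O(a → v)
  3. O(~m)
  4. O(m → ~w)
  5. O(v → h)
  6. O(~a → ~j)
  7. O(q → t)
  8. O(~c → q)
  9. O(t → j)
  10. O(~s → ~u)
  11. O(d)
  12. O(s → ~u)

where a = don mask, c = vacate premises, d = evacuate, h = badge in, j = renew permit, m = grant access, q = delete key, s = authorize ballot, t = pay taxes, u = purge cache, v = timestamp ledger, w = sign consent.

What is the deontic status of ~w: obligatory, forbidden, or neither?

Neither

Premise 4 is O(m → ~w), but O(m) is not derivable from the premises, so it does not yield O(~w).
No premise or chain of K-axiom applications forces O(~w), and none forces O(w). So ~w is neither obligatory nor forbidden under these norms.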